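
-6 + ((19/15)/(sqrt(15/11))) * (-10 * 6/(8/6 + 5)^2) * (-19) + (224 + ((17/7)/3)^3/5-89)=12 * sqrt(165)/5 + 5978258/46305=159.93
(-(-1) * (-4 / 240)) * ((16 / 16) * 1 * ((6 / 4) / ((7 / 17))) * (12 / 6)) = -17 / 140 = -0.12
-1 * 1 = -1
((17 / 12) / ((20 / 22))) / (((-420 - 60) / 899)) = -168113 / 57600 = -2.92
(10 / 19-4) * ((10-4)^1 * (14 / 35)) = -792 / 95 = -8.34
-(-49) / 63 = 7 / 9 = 0.78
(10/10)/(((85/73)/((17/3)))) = 4.87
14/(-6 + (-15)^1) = -2/3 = -0.67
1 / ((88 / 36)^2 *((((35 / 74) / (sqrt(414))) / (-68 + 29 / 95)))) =-57821121 *sqrt(46) / 804650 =-487.37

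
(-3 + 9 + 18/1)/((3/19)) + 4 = 156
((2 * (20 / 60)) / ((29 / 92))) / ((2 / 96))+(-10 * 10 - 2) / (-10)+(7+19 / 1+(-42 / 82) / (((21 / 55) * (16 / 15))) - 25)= 10602039 / 95120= 111.46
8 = 8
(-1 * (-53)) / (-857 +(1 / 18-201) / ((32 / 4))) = -0.06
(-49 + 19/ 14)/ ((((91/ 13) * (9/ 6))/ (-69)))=15341/ 49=313.08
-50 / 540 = -5 / 54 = -0.09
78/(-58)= -39/29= -1.34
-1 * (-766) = 766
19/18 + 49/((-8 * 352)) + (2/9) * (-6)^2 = 229063/25344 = 9.04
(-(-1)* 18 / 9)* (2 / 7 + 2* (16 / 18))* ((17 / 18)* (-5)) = -11050 / 567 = -19.49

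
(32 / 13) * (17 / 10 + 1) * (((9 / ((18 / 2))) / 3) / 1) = 2.22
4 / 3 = 1.33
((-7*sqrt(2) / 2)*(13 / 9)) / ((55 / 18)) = -91*sqrt(2) / 55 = -2.34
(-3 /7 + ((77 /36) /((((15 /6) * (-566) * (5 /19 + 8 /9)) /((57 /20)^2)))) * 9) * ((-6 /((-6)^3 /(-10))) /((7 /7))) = 545827027 /3746467200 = 0.15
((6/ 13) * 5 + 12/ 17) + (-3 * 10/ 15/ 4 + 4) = 2879/ 442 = 6.51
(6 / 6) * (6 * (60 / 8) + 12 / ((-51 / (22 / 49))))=37397 / 833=44.89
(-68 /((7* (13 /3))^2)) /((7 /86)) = -52632 /57967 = -0.91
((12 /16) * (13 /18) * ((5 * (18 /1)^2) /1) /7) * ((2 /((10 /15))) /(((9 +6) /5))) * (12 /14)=5265 /49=107.45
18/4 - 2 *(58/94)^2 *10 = -13759/4418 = -3.11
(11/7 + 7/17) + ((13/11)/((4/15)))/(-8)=59867/41888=1.43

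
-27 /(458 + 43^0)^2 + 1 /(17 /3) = 1376 /7803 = 0.18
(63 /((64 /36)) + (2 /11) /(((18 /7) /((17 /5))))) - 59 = -184711 /7920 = -23.32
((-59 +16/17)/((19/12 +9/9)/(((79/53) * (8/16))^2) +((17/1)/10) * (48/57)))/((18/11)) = -2145687005/367840322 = -5.83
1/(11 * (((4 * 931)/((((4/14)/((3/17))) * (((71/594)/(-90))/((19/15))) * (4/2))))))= -1207/14563070676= -0.00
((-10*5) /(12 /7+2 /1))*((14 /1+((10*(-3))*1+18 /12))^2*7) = -1030225 /52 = -19812.02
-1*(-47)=47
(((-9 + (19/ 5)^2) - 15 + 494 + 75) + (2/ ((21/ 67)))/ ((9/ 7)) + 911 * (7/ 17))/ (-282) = -10780999/ 3235950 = -3.33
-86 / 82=-43 / 41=-1.05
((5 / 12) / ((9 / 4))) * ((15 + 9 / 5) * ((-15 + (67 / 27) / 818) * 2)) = -9274244 / 99387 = -93.31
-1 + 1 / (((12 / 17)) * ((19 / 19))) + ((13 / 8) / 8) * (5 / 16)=1475 / 3072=0.48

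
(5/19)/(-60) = -0.00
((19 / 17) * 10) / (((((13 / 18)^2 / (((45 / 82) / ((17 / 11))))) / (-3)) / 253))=-11564199900 / 2002481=-5774.94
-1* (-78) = 78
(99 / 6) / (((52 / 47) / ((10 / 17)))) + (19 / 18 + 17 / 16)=346585 / 31824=10.89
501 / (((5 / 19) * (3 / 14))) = 44422 / 5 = 8884.40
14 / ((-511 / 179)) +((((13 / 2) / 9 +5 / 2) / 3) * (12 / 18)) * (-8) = -62870 / 5913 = -10.63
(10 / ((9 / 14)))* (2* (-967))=-30084.44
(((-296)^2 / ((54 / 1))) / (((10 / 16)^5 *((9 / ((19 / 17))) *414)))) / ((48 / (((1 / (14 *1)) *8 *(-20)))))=-13637255168 / 11223410625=-1.22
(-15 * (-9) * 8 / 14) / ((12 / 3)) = 135 / 7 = 19.29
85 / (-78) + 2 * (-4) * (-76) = 47339 / 78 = 606.91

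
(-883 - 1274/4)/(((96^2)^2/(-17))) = 1513/6291456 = 0.00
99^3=970299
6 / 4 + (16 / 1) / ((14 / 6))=117 / 14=8.36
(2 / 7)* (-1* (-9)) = 18 / 7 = 2.57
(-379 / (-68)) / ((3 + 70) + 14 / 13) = 4927 / 65484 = 0.08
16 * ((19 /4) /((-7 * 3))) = -76 /21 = -3.62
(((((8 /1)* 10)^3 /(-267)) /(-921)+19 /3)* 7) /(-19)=-14485877 /4672233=-3.10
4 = 4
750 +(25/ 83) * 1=62275/ 83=750.30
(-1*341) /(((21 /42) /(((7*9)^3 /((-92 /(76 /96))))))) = 540018171 /368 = 1467440.68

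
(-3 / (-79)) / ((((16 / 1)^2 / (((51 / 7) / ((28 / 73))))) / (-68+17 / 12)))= -2974677 / 15855616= -0.19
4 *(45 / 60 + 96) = 387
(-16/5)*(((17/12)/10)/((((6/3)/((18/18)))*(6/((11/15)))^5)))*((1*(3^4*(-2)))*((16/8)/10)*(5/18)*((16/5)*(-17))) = -46543739/15377343750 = -0.00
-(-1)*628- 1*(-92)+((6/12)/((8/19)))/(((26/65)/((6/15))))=11539/16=721.19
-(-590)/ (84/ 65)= 19175/ 42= 456.55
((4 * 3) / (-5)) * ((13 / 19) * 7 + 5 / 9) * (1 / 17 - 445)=27653984 / 4845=5707.74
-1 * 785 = -785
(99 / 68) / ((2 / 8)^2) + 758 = 13282 / 17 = 781.29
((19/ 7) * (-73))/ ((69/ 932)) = -1292684/ 483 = -2676.36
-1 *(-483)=483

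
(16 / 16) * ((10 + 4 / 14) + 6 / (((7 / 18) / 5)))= 612 / 7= 87.43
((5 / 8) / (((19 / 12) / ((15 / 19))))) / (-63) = -0.00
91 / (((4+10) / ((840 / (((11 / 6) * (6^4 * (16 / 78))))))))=5915 / 528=11.20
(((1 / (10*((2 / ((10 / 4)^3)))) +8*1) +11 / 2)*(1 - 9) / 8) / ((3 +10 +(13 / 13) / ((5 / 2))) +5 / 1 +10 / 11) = -25135 / 33984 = -0.74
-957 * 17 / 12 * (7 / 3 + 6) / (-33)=12325 / 36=342.36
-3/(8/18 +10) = -27/94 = -0.29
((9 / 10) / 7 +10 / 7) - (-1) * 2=249 / 70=3.56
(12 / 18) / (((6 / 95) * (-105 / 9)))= -19 / 21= -0.90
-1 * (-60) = 60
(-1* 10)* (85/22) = -425/11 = -38.64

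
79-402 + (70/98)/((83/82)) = -187253/581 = -322.29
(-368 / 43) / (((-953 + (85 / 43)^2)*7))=1978 / 1535513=0.00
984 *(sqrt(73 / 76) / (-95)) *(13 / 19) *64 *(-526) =215314944 *sqrt(1387) / 34295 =233819.97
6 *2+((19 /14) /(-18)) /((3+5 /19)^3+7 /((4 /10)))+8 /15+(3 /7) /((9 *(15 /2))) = 1132288859 /90306846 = 12.54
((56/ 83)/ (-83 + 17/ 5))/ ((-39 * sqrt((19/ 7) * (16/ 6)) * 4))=35 * sqrt(798)/ 48956388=0.00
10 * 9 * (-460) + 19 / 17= -703781 / 17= -41398.88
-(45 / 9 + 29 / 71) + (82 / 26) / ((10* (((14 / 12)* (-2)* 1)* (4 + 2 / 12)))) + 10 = 3682051 / 807625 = 4.56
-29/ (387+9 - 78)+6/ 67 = -35/ 21306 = -0.00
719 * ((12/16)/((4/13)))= 28041/16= 1752.56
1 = 1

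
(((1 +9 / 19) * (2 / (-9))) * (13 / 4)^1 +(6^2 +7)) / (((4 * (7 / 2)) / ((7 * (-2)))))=-7171 / 171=-41.94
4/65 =0.06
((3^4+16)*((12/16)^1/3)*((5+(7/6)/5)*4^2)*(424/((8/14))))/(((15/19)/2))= 858793768/225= 3816861.19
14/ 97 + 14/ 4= 707/ 194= 3.64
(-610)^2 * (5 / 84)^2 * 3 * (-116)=-67443125 / 147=-458796.77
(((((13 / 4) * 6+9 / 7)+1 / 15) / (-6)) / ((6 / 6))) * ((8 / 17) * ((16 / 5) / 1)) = -140128 / 26775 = -5.23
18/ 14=9/ 7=1.29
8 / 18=4 / 9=0.44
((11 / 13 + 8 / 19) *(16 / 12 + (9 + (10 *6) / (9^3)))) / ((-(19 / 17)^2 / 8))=-1831573336 / 21667581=-84.53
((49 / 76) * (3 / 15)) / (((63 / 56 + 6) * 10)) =49 / 27075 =0.00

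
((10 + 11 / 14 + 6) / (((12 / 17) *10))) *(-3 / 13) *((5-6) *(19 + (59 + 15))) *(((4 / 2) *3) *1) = 222921 / 728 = 306.21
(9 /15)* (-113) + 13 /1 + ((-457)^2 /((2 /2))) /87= 1020407 /435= 2345.76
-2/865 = -0.00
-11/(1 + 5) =-11/6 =-1.83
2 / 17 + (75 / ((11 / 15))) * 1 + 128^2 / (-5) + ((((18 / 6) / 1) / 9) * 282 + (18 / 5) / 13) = -37439013 / 12155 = -3080.13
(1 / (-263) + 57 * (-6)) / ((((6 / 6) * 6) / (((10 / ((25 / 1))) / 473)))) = -8177 / 169635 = -0.05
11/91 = 0.12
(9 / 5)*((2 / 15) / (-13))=-6 / 325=-0.02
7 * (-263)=-1841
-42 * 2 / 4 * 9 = -189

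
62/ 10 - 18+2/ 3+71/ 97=-15134/ 1455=-10.40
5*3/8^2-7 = -433/64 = -6.77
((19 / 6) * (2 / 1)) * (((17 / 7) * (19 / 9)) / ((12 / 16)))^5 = 68401585622033408 / 723486239847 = 94544.42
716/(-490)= -1.46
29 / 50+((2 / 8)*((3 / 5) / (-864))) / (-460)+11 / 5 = 7365889 / 2649600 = 2.78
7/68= 0.10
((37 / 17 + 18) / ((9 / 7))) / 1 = 2401 / 153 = 15.69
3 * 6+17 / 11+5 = 270 / 11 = 24.55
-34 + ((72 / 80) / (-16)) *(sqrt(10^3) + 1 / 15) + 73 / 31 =-784893 / 24800 - 9 *sqrt(10) / 16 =-33.43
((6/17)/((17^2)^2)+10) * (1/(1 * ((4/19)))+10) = 147.50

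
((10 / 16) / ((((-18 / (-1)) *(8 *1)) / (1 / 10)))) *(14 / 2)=7 / 2304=0.00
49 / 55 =0.89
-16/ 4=-4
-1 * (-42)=42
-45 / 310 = -0.15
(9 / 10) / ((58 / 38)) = 171 / 290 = 0.59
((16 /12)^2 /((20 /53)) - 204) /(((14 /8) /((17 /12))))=-161.33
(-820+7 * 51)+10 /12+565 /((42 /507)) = 133522 /21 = 6358.19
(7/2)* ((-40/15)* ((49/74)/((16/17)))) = -6.57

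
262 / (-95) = -262 / 95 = -2.76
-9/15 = -3/5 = -0.60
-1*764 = -764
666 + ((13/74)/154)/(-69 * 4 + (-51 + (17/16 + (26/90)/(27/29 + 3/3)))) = 445075940862/668282197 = 666.00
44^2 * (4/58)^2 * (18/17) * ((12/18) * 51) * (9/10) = 1254528/4205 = 298.34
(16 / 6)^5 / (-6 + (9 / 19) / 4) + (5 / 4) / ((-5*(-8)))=-79583155 / 3475872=-22.90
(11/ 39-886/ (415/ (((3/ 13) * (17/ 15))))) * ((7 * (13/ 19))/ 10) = -156527/ 1182750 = -0.13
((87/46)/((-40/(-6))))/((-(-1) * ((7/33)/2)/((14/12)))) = 2871/920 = 3.12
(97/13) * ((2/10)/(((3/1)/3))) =97/65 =1.49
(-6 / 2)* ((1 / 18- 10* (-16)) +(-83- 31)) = -829 / 6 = -138.17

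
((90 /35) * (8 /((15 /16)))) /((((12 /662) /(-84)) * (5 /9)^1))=-4575744 /25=-183029.76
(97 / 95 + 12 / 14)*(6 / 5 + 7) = 51209 / 3325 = 15.40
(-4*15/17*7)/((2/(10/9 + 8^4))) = -2581180/51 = -50611.37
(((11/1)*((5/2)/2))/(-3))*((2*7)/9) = -385/54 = -7.13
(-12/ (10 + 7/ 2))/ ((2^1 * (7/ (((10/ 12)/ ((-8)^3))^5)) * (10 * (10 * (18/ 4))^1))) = 125/ 77563807532341788672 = 0.00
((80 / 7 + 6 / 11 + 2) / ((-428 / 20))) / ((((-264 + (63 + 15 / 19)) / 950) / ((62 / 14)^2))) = 23330437250 / 383929161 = 60.77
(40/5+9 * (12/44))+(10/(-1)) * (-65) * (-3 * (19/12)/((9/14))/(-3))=478580/297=1611.38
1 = 1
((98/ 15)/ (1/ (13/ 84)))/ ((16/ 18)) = 91/ 80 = 1.14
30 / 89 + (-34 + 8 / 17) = -50220 / 1513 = -33.19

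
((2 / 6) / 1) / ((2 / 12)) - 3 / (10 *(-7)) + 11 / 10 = 22 / 7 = 3.14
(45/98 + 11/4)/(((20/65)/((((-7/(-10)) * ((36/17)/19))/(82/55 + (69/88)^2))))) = 4190472/10843889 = 0.39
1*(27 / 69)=9 / 23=0.39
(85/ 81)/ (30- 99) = -85/ 5589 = -0.02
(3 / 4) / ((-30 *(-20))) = 1 / 800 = 0.00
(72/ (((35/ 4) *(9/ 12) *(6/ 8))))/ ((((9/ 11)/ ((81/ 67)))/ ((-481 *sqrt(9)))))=-73142784/ 2345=-31190.95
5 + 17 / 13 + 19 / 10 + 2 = 1327 / 130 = 10.21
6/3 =2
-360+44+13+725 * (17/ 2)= 11719/ 2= 5859.50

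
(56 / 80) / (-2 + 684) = 7 / 6820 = 0.00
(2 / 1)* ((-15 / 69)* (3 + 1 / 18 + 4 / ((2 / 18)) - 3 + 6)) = -3785 / 207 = -18.29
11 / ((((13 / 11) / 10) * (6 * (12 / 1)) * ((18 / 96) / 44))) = 303.36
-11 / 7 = -1.57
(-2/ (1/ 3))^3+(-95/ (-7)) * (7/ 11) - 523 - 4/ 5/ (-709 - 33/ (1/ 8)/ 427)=-12171772402/ 16665385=-730.36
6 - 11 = -5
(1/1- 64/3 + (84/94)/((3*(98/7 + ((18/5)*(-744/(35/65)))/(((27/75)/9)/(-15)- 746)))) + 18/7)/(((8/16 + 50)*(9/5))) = -3544764470900/18155753164017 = -0.20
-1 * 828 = -828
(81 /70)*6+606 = 21453 /35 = 612.94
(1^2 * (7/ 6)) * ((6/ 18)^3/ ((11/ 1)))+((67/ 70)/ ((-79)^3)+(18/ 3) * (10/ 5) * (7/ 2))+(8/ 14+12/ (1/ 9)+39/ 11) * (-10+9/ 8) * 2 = -17115661899407/ 8785954980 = -1948.07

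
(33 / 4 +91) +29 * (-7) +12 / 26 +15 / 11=-58301 / 572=-101.92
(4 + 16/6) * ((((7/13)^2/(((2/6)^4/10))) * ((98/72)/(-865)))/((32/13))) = -36015/35984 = -1.00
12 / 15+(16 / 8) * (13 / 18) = 101 / 45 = 2.24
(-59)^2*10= 34810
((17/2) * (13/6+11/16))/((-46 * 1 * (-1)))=2329/4416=0.53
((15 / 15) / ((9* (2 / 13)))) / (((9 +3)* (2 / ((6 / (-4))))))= -13 / 288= -0.05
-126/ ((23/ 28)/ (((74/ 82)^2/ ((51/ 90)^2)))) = -4346848800/ 11173607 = -389.03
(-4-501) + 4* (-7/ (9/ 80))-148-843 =-1744.89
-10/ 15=-2/ 3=-0.67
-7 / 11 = -0.64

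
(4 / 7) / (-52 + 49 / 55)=-220 / 19677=-0.01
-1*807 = -807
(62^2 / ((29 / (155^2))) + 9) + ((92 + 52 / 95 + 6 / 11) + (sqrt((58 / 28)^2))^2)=18916189017413 / 5939780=3184661.56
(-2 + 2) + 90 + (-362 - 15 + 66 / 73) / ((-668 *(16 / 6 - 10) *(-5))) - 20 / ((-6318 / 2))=305083536847 / 3389000472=90.02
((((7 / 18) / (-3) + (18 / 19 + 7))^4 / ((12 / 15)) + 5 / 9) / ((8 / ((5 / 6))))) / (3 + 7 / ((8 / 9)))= 103491753533228425 / 2313768676917888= 44.73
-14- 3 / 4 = -59 / 4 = -14.75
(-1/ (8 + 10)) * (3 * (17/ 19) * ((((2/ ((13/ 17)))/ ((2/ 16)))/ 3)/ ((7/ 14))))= -4624/ 2223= -2.08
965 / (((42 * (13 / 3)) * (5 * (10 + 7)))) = 193 / 3094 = 0.06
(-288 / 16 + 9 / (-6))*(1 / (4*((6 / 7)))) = -5.69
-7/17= -0.41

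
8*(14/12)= 28/3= 9.33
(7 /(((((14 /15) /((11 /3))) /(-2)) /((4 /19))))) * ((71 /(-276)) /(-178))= -0.02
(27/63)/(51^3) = 1/309519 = 0.00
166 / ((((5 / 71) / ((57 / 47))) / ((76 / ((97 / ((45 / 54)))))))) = 8509492 / 4559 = 1866.53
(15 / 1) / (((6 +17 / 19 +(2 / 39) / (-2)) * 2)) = 1.09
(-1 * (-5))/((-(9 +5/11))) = -55/104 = -0.53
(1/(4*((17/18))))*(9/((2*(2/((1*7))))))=567/136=4.17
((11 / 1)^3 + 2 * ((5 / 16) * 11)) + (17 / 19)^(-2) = 3096055 / 2312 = 1339.12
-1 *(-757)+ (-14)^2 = 953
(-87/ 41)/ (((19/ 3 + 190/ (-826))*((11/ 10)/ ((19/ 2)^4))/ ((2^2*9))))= -92677.49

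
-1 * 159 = -159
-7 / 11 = -0.64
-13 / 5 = -2.60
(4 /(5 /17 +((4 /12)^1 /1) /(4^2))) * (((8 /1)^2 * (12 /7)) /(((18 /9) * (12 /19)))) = 1103.12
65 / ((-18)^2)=65 / 324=0.20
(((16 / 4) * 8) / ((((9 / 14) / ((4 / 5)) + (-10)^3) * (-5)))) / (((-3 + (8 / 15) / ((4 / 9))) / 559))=-1001728 / 503595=-1.99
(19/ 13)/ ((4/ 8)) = 2.92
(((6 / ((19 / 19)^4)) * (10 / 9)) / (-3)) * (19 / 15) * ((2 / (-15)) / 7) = 152 / 2835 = 0.05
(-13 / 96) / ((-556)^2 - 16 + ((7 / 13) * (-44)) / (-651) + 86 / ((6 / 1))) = -5239 / 11959790496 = -0.00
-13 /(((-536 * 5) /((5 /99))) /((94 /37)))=611 /981684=0.00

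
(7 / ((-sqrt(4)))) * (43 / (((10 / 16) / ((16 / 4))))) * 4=-19264 / 5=-3852.80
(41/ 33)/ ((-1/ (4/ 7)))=-164/ 231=-0.71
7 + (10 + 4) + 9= 30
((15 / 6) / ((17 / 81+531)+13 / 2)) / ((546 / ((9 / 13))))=1215 / 206099894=0.00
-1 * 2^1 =-2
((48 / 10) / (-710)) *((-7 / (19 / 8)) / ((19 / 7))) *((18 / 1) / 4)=21168 / 640775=0.03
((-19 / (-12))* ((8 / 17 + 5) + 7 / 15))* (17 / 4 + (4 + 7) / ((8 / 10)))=14383 / 85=169.21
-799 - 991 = -1790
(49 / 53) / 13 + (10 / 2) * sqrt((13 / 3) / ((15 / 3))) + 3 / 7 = 2410 / 4823 + sqrt(195) / 3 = 5.15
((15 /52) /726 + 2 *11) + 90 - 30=1031893 /12584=82.00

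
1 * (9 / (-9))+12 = 11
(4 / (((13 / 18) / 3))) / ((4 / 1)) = 54 / 13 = 4.15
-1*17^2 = -289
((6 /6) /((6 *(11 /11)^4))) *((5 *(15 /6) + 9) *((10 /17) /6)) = 215 /612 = 0.35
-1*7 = -7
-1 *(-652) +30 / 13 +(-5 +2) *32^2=-31430 / 13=-2417.69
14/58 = 7/29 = 0.24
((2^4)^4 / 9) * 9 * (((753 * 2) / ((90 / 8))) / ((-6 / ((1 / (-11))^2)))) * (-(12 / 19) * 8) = 61056.71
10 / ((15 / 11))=22 / 3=7.33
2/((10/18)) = 18/5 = 3.60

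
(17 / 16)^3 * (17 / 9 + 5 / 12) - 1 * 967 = -142182173 / 147456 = -964.23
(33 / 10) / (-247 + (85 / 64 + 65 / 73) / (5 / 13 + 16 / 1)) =-165856 / 12407265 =-0.01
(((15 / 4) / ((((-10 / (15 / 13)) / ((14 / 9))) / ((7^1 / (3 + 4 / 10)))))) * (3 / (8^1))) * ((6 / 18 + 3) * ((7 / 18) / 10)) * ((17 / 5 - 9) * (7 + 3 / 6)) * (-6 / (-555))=12005 / 392496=0.03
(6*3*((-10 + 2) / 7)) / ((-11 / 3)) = 432 / 77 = 5.61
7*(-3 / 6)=-7 / 2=-3.50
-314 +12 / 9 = -938 / 3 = -312.67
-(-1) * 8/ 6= 4/ 3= 1.33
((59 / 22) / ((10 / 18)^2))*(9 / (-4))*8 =-43011 / 275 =-156.40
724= 724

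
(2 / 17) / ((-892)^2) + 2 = 2.00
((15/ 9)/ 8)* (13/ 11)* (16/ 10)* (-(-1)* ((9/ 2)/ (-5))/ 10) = -39/ 1100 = -0.04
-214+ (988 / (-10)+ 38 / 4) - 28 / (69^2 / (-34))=-14430593 / 47610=-303.10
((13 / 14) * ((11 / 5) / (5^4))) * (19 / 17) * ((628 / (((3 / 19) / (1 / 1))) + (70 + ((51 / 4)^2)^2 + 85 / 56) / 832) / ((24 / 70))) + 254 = 26032896359381 / 87736320000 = 296.72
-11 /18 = -0.61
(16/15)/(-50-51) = -16/1515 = -0.01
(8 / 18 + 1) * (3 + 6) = 13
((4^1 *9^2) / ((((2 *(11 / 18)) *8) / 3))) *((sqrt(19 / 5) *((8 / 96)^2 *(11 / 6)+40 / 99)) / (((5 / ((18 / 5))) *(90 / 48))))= 962523 *sqrt(95) / 302500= 31.01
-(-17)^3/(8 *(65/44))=54043/130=415.72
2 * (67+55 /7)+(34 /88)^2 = 2030951 /13552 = 149.86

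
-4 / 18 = -2 / 9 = -0.22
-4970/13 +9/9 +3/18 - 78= -35813/78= -459.14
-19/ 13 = -1.46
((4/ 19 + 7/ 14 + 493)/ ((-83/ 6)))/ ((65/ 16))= -8.79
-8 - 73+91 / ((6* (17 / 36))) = -831 / 17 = -48.88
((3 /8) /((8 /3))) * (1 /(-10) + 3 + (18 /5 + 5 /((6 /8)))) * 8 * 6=711 /8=88.88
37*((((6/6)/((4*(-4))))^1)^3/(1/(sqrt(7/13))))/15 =-37*sqrt(91)/798720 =-0.00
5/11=0.45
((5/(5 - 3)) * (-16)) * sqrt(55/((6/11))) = -220 * sqrt(30)/3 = -401.66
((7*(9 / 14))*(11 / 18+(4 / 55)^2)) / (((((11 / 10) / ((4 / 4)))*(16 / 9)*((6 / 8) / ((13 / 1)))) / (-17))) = -22252269 / 53240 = -417.96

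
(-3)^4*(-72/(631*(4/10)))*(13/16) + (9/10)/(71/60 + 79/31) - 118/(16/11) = -5533787/55528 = -99.66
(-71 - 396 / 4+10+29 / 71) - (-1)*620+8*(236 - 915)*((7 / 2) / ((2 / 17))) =-11441053 / 71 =-161141.59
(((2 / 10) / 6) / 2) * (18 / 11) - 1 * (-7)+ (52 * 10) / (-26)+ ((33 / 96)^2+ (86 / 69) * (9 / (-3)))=-21494807 / 1295360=-16.59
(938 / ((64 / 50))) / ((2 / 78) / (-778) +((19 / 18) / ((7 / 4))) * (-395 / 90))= -33619315275 / 121450424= -276.82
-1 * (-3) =3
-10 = -10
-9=-9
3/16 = 0.19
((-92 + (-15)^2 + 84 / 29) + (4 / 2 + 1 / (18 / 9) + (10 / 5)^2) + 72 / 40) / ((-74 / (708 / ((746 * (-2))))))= 7401609 / 8004580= 0.92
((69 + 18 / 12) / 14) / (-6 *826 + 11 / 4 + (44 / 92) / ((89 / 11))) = -96209 / 94632363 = -0.00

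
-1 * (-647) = 647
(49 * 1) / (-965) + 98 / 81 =90601 / 78165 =1.16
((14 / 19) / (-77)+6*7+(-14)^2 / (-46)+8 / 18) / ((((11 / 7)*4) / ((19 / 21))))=825761 / 150282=5.49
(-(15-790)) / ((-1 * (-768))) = 775 / 768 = 1.01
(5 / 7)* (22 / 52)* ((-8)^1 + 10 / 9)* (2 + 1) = -1705 / 273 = -6.25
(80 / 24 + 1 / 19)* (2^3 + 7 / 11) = 965 / 33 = 29.24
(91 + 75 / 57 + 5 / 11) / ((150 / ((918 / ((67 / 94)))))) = 278852598 / 350075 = 796.55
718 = 718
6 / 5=1.20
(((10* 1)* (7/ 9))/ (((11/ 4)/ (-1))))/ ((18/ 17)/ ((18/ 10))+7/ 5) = -23800/ 16731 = -1.42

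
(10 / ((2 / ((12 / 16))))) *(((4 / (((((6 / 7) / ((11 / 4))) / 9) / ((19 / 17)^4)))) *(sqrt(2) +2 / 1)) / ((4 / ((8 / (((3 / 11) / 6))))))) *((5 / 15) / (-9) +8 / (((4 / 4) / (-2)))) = -238976785355 / 250563 - 238976785355 *sqrt(2) / 501126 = -1628168.93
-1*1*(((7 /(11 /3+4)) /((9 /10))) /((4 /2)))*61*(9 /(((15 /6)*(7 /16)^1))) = -5856 /23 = -254.61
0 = 0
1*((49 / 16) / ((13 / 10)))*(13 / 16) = 1.91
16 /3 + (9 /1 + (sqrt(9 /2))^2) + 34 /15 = 211 /10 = 21.10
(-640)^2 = 409600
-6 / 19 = -0.32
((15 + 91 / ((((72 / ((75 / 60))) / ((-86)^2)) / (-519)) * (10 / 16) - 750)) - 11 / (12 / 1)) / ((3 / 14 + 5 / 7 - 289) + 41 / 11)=-1031674350707 / 21010641192234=-0.05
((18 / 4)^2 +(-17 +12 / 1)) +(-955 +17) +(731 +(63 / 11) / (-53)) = -447413 / 2332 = -191.86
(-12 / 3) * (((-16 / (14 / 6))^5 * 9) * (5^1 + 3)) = 73383542784 / 16807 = 4366248.75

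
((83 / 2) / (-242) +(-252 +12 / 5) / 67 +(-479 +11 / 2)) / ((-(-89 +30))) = -77405127 / 9566260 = -8.09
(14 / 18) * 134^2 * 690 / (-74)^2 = 7227290 / 4107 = 1759.75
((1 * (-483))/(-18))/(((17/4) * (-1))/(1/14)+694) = 161/3807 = 0.04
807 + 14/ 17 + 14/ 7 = 13767/ 17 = 809.82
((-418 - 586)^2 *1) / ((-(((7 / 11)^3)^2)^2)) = -3163586018588795536 / 13841287201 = -228561547.25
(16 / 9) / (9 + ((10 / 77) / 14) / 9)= 539 / 2729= 0.20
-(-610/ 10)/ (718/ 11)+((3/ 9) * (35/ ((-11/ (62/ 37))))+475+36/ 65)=27050973673/ 56984070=474.71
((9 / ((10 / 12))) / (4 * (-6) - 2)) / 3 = -9 / 65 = -0.14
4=4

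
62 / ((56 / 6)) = 93 / 14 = 6.64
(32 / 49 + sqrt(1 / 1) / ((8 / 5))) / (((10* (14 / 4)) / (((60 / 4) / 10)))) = 1503 / 27440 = 0.05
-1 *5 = -5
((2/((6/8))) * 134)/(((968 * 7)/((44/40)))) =67/1155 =0.06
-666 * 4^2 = -10656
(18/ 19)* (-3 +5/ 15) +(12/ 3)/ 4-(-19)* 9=3220/ 19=169.47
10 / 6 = 5 / 3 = 1.67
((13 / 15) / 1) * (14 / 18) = 91 / 135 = 0.67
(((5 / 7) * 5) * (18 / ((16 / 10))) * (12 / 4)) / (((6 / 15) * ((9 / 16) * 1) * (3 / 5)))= 6250 / 7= 892.86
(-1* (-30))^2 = 900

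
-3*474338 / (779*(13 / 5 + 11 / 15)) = -2134521 / 3895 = -548.02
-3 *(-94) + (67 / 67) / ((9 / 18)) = 284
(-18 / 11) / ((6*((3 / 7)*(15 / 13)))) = -91 / 165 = -0.55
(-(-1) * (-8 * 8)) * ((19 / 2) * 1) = -608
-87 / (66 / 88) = -116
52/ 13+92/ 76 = 99/ 19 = 5.21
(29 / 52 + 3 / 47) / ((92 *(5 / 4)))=1519 / 281060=0.01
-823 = -823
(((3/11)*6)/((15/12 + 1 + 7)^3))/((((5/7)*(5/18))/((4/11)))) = 0.00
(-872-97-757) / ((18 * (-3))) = 863 / 27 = 31.96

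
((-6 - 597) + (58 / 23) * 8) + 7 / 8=-107079 / 184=-581.95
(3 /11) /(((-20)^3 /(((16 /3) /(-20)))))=1 /110000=0.00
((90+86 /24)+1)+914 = 12103 /12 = 1008.58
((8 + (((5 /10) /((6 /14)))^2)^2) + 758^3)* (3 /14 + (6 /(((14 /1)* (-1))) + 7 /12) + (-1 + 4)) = 159734623990843 /108864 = 1467286008.15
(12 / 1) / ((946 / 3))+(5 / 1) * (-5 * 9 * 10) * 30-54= -31953024 / 473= -67553.96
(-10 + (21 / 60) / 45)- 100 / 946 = -4298689 / 425700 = -10.10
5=5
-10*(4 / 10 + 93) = -934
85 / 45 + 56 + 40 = 881 / 9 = 97.89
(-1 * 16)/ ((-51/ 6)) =32/ 17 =1.88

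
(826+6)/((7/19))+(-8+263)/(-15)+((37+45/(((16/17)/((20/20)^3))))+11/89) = 23187779/9968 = 2326.22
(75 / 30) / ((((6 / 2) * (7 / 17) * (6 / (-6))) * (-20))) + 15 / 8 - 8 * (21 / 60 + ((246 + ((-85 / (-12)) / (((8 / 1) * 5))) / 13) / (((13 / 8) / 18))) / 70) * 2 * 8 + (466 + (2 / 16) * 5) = -647222783 / 141960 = -4559.19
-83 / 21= -3.95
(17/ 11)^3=4913/ 1331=3.69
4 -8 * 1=-4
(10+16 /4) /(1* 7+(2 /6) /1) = 21 /11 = 1.91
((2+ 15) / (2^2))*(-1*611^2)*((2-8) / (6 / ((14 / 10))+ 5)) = 10251969 / 10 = 1025196.90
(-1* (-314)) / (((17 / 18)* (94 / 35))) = 123.79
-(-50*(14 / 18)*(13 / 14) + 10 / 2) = 280 / 9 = 31.11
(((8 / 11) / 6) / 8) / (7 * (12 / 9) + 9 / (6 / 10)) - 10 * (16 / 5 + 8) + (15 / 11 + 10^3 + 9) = 898.36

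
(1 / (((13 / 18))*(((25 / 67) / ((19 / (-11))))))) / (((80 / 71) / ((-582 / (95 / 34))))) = 1184.87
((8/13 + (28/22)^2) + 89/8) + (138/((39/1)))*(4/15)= 2699987/188760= 14.30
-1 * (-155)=155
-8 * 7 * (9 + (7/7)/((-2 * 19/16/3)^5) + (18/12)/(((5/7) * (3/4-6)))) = -3732911672/12380495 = -301.52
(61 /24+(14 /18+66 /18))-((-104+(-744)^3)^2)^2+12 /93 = -64205148606041485330656756559853601271 /2232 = -28765747583351919951011090000000000.00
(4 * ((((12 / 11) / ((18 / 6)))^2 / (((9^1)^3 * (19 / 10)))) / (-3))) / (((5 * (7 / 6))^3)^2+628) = -40960 / 12880599894921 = -0.00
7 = 7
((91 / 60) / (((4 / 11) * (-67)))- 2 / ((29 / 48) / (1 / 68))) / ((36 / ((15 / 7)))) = -879413 / 133180992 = -0.01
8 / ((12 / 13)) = 8.67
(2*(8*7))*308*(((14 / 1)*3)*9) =13039488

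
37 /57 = 0.65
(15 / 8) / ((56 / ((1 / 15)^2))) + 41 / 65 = 55117 / 87360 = 0.63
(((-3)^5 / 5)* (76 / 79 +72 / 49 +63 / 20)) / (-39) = 35001153 / 5032300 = 6.96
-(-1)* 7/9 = 7/9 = 0.78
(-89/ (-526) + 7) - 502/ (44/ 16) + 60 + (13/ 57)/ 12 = -228270305/ 1978812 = -115.36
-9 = -9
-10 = -10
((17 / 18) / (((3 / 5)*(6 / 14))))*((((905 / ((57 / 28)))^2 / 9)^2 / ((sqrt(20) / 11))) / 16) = 8433077951347472500*sqrt(5) / 69257922561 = 272271169.30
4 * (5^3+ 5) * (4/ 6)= 346.67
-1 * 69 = -69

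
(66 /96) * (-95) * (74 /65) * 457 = -3533981 /104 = -33980.59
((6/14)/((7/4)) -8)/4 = -95/49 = -1.94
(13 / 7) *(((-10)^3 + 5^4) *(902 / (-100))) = 87945 / 14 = 6281.79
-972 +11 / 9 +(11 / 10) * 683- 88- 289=-53683 / 90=-596.48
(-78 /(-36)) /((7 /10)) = 65 /21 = 3.10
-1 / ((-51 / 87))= 29 / 17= 1.71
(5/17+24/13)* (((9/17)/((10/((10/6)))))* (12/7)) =8514/26299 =0.32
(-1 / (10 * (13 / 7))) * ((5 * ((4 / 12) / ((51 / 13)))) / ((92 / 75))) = -175 / 9384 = -0.02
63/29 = 2.17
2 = 2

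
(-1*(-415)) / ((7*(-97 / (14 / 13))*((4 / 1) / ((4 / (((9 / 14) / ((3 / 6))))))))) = -5810 / 11349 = -0.51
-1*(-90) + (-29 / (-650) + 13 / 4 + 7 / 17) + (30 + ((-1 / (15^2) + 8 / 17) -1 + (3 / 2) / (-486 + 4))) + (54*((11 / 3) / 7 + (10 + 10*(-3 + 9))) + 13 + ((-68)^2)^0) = 66193748924 / 16777215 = 3945.46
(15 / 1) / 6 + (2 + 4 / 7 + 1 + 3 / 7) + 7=27 / 2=13.50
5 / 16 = 0.31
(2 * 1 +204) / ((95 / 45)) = 1854 / 19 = 97.58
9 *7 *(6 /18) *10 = 210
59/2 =29.50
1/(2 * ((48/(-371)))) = -371/96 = -3.86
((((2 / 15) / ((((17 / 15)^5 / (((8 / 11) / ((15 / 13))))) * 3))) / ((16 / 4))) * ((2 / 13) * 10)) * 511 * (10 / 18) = 25550000 / 15618427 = 1.64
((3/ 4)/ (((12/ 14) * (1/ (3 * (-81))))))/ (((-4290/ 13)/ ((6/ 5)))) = 0.77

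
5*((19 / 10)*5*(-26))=-1235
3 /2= 1.50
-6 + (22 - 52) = -36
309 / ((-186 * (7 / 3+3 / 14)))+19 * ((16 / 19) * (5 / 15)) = 46583 / 9951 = 4.68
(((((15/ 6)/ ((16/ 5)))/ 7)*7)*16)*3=75/ 2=37.50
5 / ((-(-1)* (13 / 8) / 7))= 280 / 13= 21.54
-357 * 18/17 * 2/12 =-63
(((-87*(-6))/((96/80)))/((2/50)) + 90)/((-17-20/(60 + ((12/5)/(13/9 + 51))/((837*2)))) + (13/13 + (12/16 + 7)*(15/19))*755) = 42535243380/20781073441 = 2.05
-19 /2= -9.50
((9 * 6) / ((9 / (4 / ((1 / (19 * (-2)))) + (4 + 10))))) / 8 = -207 / 2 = -103.50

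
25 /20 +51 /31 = 359 /124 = 2.90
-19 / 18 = -1.06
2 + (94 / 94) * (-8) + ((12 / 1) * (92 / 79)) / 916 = -108270 / 18091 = -5.98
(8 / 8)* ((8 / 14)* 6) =24 / 7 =3.43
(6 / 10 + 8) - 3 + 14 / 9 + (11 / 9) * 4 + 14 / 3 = 752 / 45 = 16.71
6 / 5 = 1.20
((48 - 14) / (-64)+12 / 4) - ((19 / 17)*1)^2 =11279 / 9248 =1.22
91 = 91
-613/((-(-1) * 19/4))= -2452/19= -129.05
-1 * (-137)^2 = -18769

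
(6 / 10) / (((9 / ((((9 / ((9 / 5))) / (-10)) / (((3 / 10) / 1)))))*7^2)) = -1 / 441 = -0.00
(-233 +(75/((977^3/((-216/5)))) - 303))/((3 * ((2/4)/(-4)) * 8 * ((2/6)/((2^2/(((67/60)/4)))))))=479865709178880/62482513811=7680.00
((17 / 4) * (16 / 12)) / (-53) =-17 / 159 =-0.11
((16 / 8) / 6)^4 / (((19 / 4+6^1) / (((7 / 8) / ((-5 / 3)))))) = -7 / 11610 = -0.00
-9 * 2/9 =-2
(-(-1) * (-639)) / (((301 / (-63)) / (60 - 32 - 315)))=-1650537 / 43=-38384.58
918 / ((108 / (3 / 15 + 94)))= 8007 / 10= 800.70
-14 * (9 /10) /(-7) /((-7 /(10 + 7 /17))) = -1593 /595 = -2.68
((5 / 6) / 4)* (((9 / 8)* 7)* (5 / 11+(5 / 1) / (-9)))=-175 / 1056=-0.17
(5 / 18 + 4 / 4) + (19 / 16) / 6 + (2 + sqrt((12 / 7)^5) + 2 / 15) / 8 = 36* sqrt(21) / 343 + 2509 / 1440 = 2.22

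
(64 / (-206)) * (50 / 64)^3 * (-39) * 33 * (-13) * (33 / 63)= -958546875 / 738304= -1298.31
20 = 20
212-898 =-686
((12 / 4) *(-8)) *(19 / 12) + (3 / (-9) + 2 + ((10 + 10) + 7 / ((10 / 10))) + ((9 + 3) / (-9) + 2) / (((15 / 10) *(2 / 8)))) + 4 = -32 / 9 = -3.56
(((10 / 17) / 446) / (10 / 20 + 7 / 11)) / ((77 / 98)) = 28 / 18955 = 0.00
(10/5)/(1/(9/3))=6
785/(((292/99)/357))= 27744255/292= 95014.57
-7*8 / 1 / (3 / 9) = -168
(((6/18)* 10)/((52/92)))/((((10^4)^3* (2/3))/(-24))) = -69/325000000000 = -0.00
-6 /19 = -0.32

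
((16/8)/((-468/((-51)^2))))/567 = -289/14742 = -0.02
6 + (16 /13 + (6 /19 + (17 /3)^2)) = 88159 /2223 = 39.66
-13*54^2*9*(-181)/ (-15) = -20584044/ 5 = -4116808.80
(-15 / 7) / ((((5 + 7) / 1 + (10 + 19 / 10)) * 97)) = -150 / 162281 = -0.00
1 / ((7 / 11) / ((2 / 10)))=11 / 35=0.31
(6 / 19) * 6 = 36 / 19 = 1.89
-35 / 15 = -7 / 3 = -2.33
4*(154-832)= -2712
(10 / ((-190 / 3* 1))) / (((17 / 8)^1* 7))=-24 / 2261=-0.01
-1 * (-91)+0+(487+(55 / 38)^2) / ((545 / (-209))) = -3999563 / 41420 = -96.56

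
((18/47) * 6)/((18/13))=78/47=1.66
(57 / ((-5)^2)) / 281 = 57 / 7025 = 0.01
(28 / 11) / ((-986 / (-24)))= 336 / 5423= 0.06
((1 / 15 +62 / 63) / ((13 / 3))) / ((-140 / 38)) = -6289 / 95550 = -0.07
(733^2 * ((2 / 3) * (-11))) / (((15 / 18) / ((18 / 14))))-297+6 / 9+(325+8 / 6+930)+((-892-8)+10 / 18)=-1914878921 / 315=-6078980.70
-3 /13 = -0.23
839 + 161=1000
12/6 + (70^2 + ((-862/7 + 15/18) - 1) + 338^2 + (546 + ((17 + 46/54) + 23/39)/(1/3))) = 195944137/1638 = 119624.02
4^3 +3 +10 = 77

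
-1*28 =-28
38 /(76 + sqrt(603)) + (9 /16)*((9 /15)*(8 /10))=428471 /517300-114*sqrt(67) /5173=0.65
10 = 10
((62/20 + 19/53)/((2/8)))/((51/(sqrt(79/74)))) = 611 * sqrt(5846)/166685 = 0.28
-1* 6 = -6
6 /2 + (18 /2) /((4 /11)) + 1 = 115 /4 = 28.75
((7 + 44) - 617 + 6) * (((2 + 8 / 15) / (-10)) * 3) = 2128 / 5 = 425.60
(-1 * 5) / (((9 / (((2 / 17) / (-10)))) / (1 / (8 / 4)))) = 1 / 306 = 0.00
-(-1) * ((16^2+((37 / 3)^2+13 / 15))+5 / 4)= 73841 / 180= 410.23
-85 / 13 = -6.54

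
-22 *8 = -176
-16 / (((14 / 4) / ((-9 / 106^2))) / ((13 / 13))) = 72 / 19663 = 0.00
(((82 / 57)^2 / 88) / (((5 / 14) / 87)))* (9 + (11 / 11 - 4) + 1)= 2388701 / 59565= 40.10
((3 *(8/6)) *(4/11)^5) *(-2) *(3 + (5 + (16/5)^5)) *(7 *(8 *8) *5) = -3940041097216/100656875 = -39143.29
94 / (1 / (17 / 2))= 799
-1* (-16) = 16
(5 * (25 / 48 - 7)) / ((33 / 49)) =-76195 / 1584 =-48.10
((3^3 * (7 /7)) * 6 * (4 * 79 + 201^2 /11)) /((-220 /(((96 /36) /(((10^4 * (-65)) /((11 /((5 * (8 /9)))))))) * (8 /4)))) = 10662111 /178750000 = 0.06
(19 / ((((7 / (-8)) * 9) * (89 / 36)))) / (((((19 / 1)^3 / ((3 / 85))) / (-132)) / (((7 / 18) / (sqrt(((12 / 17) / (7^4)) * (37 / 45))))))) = 17248 * sqrt(9435) / 101045705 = 0.02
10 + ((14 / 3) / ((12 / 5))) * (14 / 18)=1865 / 162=11.51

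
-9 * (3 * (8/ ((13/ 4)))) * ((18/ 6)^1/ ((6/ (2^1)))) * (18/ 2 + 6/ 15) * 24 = -974592/ 65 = -14993.72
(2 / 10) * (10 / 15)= 2 / 15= 0.13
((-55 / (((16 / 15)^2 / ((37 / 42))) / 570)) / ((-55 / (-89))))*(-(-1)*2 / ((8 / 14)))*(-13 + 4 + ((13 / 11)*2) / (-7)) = 50608882125 / 39424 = 1283707.44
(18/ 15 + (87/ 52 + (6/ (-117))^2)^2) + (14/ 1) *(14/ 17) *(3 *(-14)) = -480.23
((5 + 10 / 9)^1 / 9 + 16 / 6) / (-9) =-271 / 729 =-0.37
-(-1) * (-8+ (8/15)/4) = -118/15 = -7.87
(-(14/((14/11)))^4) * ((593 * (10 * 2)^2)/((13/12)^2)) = -500089708800/169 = -2959110702.96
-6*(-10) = 60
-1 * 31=-31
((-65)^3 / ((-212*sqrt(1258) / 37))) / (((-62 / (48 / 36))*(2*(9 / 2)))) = -274625*sqrt(1258) / 3016548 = -3.23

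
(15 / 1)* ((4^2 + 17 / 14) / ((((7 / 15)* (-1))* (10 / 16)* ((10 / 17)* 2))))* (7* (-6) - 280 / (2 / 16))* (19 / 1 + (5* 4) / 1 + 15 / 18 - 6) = 58099557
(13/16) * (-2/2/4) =-13/64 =-0.20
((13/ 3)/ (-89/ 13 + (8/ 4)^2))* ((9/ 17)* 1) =-507/ 629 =-0.81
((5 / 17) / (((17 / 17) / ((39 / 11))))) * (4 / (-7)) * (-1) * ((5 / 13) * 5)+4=5.15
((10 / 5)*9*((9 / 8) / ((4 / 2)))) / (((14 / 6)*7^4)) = 243 / 134456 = 0.00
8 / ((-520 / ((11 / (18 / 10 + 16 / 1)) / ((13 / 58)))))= -638 / 15041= -0.04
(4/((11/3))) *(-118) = -1416/11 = -128.73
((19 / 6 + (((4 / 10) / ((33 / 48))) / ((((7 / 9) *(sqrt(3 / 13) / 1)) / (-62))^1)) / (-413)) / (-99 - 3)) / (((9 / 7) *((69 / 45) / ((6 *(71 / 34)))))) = -0.21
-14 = -14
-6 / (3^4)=-2 / 27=-0.07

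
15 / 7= 2.14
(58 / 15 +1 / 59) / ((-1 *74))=-3437 / 65490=-0.05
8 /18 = 4 /9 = 0.44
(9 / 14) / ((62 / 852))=8.83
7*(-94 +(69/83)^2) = -4499635/6889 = -653.16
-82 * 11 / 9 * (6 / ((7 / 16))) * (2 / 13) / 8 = -7216 / 273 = -26.43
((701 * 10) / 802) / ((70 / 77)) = 7711 / 802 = 9.61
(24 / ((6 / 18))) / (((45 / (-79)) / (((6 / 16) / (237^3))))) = -1 / 280845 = -0.00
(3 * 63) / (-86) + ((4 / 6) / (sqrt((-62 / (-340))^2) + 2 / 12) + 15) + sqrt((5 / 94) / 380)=sqrt(1786) / 3572 + 112609 / 7654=14.72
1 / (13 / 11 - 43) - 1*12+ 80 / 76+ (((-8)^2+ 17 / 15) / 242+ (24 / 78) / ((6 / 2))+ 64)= 734150161 / 13748020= 53.40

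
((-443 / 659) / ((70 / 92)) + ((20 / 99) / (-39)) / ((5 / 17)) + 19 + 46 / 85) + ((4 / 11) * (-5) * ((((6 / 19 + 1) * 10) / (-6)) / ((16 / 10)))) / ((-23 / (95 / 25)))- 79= -4232150918533 / 69640200630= -60.77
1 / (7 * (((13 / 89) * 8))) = 89 / 728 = 0.12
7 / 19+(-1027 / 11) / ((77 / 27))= -520922 / 16093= -32.37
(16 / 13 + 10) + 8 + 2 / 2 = 263 / 13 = 20.23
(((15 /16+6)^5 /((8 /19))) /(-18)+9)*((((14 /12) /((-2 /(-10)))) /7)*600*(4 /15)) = -281512.38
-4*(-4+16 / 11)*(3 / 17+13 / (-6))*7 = -141.85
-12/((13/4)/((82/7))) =-3936/91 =-43.25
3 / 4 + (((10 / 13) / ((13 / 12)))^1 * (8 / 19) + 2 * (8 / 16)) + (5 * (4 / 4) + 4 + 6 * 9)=835489 / 12844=65.05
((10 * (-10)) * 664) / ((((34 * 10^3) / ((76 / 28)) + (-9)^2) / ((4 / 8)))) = -630800 / 239539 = -2.63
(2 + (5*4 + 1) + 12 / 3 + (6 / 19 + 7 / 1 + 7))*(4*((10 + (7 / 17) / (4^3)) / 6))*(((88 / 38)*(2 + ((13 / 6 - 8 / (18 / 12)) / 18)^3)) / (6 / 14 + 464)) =29007550362175 / 10582316471808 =2.74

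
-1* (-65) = 65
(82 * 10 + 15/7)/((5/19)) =21869/7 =3124.14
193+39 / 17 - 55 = 2385 / 17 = 140.29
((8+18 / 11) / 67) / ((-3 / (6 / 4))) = -53 / 737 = -0.07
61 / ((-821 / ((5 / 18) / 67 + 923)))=-67901723 / 990126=-68.58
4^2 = 16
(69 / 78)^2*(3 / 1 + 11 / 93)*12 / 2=76705 / 5239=14.64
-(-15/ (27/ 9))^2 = -25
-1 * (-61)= 61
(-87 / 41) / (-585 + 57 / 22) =638 / 175111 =0.00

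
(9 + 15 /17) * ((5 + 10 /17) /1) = 15960 /289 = 55.22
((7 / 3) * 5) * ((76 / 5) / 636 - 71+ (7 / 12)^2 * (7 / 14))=-37827377 / 45792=-826.07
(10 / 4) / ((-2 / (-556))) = 695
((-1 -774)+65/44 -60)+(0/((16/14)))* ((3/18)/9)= -36675/44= -833.52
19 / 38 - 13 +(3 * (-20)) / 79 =-2095 / 158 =-13.26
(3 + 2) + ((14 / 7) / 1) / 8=21 / 4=5.25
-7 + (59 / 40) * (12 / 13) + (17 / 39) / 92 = -101069 / 17940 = -5.63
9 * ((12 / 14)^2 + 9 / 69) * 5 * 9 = 394875 / 1127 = 350.38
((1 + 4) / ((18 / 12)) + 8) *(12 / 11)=136 / 11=12.36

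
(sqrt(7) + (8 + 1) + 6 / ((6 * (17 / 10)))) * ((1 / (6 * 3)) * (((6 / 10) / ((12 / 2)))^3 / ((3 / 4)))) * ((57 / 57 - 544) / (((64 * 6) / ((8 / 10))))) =-29503 / 36720000 - 181 * sqrt(7) / 2160000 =-0.00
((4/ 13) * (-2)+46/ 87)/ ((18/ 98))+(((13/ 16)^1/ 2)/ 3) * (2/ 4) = -263219/ 651456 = -0.40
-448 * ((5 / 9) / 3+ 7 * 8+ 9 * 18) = -2639168 / 27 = -97746.96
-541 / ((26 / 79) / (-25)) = 41095.19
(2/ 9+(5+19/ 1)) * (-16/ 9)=-3488/ 81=-43.06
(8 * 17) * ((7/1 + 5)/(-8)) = -204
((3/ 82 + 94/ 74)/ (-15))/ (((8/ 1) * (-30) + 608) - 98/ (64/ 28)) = -3172/ 11837151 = -0.00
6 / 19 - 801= -15213 / 19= -800.68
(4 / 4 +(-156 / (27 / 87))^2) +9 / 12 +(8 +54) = 9098551 / 36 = 252737.53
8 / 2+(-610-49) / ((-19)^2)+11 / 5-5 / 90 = 140323 / 32490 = 4.32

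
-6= -6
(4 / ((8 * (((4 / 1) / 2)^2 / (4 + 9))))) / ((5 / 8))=13 / 5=2.60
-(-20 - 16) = 36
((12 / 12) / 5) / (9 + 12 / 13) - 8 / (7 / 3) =-15389 / 4515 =-3.41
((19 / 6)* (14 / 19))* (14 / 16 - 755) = -14077 / 8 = -1759.62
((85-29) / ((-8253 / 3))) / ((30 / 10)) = -8 / 1179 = -0.01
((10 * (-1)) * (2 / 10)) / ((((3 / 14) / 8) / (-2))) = 448 / 3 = 149.33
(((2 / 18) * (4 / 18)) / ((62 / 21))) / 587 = 7 / 491319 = 0.00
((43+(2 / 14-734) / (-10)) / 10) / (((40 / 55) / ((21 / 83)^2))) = 5645871 / 5511200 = 1.02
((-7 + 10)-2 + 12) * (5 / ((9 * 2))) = 65 / 18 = 3.61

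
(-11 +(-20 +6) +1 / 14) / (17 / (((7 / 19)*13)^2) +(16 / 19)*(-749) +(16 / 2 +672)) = -0.50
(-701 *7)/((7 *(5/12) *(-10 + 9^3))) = -8412/3595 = -2.34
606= 606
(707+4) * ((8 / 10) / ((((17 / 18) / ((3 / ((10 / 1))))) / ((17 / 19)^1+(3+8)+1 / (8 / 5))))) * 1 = 36531891 / 16150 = 2262.04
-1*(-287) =287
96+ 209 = 305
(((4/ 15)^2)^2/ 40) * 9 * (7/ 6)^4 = 4802/ 2278125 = 0.00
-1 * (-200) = 200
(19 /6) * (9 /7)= 57 /14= 4.07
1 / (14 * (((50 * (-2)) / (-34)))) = 17 / 700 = 0.02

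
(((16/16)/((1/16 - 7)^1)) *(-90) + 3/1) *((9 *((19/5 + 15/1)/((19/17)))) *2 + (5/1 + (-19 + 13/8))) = 130437837/28120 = 4638.61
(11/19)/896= 11/17024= 0.00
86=86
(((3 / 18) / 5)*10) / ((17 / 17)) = 1 / 3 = 0.33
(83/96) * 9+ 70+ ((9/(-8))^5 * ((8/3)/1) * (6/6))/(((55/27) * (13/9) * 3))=226198957/2928640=77.24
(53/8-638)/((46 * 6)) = -5051/2208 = -2.29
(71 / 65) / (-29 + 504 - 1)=71 / 30810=0.00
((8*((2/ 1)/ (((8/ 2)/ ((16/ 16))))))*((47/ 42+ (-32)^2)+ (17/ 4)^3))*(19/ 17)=28137727/ 5712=4926.07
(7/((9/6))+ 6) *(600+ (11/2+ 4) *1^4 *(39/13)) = 6704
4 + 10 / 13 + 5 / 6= 437 / 78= 5.60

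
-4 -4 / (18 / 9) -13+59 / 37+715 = 25811 / 37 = 697.59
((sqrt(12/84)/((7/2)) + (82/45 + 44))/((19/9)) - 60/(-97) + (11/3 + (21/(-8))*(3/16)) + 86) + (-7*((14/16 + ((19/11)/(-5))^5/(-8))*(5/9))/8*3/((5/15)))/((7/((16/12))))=18*sqrt(7)/931 + 7890722080555219/71236078320000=110.82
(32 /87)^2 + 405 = 3066469 /7569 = 405.14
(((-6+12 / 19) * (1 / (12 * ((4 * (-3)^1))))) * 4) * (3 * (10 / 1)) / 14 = 85 / 266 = 0.32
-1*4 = -4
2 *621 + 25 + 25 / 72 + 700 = 141649 / 72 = 1967.35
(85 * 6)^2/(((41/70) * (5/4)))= 355258.54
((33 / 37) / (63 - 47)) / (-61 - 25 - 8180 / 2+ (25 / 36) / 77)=-22869 / 1713225356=-0.00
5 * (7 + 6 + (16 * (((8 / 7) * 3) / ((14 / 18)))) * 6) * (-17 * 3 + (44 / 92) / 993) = -124474000970 / 1119111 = -111225.79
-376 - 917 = -1293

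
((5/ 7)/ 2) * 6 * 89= 190.71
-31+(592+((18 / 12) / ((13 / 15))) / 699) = 561.00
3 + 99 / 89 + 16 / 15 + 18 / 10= 9317 / 1335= 6.98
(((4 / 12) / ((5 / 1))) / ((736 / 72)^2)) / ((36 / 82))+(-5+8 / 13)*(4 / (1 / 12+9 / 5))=-1157694513 / 124336160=-9.31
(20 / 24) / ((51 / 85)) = 25 / 18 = 1.39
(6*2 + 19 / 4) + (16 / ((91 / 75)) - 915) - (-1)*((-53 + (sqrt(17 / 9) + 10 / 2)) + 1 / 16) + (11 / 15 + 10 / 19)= -386635261 / 414960 + sqrt(17) / 3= -930.37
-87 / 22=-3.95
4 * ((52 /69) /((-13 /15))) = -80 /23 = -3.48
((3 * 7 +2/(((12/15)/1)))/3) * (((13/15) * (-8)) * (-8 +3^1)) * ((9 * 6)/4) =3666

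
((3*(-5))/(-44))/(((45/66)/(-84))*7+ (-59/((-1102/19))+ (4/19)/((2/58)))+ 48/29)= 16530/422857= 0.04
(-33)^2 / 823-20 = -15371 / 823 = -18.68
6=6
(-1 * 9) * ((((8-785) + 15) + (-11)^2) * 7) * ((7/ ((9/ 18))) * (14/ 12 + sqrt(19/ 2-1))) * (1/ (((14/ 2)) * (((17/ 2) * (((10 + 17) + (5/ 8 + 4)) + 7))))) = 502544/ 1751 + 215376 * sqrt(34)/ 1751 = 1004.22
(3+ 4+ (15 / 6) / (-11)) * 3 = 447 / 22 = 20.32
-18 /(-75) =6 /25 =0.24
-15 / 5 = -3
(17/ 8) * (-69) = -1173/ 8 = -146.62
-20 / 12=-5 / 3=-1.67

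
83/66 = 1.26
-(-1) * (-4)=-4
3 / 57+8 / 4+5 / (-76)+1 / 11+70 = 60257 / 836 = 72.08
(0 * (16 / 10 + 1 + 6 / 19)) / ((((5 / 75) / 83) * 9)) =0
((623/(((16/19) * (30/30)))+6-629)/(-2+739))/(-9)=-623/35376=-0.02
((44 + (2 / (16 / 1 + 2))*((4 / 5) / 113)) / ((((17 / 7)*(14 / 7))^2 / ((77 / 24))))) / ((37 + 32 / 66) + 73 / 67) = 347190382 / 2238147495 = 0.16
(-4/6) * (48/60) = -8/15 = -0.53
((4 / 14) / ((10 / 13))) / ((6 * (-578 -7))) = -1 / 9450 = -0.00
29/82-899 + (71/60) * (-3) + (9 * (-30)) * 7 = -2289601/820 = -2792.20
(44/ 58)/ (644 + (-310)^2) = 11/ 1402788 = 0.00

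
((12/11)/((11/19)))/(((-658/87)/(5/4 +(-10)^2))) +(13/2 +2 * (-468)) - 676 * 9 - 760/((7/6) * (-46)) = -6431739877/915607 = -7024.56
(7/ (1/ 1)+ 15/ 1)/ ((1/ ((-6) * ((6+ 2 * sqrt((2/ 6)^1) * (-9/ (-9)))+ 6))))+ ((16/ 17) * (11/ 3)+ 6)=-80302/ 51-88 * sqrt(3)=-1726.97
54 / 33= 18 / 11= 1.64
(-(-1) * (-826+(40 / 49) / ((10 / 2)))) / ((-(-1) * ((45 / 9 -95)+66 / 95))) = 1922135 / 207858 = 9.25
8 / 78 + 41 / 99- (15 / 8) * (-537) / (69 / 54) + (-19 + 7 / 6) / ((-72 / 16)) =281494427 / 355212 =792.47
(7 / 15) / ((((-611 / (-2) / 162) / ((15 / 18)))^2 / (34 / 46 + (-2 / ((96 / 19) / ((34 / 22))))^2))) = 6746255775 / 66492949952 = 0.10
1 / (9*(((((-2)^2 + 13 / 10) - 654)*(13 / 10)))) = -100 / 758979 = -0.00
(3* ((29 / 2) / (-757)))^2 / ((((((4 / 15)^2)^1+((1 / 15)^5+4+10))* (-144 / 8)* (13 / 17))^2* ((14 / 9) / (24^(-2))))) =15572700087890625 / 158517024845684334854076416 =0.00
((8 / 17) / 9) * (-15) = -40 / 51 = -0.78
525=525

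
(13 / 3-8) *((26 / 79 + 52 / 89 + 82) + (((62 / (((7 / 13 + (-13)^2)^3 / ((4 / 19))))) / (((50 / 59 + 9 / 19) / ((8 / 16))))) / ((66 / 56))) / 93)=-57193513582862655655 / 188126817415944588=-304.02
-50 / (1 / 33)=-1650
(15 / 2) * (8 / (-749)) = -0.08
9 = 9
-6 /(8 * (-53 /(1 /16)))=3 /3392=0.00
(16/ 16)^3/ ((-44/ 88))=-2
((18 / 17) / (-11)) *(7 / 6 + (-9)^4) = -118119 / 187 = -631.65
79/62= 1.27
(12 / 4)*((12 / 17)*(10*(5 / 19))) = 1800 / 323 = 5.57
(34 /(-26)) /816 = -1 /624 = -0.00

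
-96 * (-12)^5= 23887872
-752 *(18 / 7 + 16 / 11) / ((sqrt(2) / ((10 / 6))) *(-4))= 145700 *sqrt(2) / 231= 892.00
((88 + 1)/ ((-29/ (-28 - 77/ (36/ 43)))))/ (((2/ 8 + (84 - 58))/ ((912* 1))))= 12791.99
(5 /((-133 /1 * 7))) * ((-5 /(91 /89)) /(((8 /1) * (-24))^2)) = 2225 /3123154944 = 0.00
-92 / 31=-2.97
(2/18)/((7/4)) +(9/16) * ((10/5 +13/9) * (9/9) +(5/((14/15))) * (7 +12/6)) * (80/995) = 2.40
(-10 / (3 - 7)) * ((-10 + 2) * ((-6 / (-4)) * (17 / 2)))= -255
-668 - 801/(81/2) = -6190/9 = -687.78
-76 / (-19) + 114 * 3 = 346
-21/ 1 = -21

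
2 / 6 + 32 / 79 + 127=30274 / 237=127.74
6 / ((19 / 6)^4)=7776 / 130321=0.06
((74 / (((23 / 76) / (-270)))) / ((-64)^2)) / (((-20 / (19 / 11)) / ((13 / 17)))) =4688307 / 4404224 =1.06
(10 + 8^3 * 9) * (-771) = -3560478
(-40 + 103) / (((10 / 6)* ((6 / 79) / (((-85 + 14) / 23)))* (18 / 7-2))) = -2473569 / 920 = -2688.66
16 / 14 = 8 / 7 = 1.14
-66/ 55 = -6/ 5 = -1.20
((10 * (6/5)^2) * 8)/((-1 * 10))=-288/25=-11.52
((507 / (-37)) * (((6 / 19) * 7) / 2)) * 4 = -42588 / 703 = -60.58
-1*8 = -8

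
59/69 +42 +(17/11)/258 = 932571/21758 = 42.86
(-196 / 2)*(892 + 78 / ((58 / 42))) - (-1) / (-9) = -24260321 / 261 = -92951.42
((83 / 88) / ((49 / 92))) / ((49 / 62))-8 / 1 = -152109 / 26411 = -5.76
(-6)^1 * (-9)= 54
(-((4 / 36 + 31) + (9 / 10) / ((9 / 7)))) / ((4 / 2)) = -2863 / 180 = -15.91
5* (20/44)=25/11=2.27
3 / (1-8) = -3 / 7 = -0.43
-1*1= -1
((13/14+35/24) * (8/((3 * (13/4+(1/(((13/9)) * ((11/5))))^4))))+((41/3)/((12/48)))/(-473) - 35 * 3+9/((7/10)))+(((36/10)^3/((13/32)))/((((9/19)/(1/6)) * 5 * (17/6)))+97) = 12602792881119672874/1320143063070706875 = 9.55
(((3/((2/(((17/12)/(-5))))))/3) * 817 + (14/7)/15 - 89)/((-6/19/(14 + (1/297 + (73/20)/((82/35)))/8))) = 5160820924309/561116160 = 9197.42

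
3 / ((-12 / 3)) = -0.75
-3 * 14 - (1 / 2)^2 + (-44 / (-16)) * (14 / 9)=-1367 / 36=-37.97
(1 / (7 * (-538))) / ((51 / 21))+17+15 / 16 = 1312443 / 73168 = 17.94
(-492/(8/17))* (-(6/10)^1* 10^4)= 6273000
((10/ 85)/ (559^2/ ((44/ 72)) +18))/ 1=11/ 47811276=0.00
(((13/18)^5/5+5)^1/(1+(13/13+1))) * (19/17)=1.88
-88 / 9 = -9.78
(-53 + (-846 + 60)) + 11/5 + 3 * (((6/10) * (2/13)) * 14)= -10828/13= -832.92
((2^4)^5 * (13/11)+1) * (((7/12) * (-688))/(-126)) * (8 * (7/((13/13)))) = 7294366576/33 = 221041411.39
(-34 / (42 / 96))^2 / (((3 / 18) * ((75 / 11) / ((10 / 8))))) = 6643.46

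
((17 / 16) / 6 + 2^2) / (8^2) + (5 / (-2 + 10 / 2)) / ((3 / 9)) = 31121 / 6144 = 5.07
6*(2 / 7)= 12 / 7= 1.71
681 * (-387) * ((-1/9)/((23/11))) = 322113/23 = 14004.91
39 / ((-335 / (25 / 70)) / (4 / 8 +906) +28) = 1.45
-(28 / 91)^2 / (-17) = 16 / 2873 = 0.01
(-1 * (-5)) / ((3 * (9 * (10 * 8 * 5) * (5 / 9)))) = 1 / 1200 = 0.00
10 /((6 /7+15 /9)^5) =40841010 /418195493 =0.10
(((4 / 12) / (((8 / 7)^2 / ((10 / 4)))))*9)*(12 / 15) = 147 / 32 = 4.59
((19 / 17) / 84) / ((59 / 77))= 0.02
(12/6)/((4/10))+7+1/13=157/13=12.08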